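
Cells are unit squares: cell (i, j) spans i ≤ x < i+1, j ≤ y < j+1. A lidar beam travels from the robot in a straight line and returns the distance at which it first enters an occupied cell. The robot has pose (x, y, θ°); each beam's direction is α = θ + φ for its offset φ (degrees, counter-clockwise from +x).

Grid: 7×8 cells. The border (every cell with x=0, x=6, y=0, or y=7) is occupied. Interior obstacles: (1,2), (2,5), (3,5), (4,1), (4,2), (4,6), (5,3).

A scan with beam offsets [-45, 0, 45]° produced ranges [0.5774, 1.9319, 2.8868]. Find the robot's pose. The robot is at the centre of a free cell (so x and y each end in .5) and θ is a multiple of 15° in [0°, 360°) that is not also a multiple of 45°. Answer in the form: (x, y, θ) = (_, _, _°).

Candidates: 23 free-cell centres × 16 headings = 368 poses. Raycast each; keep the one whose scan matches to 4 dp.
  (5.5, 2.5, 285°): beam 1 = 1.0000 ≠ 0.5774 ✗
  (5.5, 1.5, 165°): beam 1 = 1.0000 ≠ 0.5774 ✗
  (1.5, 4.5, 165°): beam 1 = 1.0000 ≠ 0.5774 ✗
  (2.5, 2.5, 195°): beam 2 = 0.5176 ≠ 1.9319 ✗
  …
  (1.5, 1.5, 345°): r_1=0.5774, r_2=1.9319, r_3=2.8868 — all match ✓
Only this pose fits every beam.

(x, y, θ) = (1.5, 1.5, 345°)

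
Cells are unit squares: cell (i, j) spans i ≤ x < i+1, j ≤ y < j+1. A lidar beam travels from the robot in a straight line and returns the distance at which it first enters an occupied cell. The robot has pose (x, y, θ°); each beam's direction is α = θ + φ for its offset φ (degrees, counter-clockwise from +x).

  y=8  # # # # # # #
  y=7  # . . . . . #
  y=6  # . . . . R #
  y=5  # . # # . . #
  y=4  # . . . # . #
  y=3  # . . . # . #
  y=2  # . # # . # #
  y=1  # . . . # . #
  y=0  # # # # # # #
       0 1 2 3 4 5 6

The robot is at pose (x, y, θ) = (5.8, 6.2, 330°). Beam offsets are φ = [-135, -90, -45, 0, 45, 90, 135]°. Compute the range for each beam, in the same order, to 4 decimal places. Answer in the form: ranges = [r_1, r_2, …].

ranges = [1.8635, 1.6000, 0.7727, 0.2309, 0.2071, 0.4000, 1.8635]

beam 1: φ=-135°, α=195°
  dir = (cos 195°, sin 195°) = (-0.9659, -0.2588); from cell (5,6)
  next x-line at t=0.8282, next y-line at t=0.7727; Δt_x=1.0353, Δt_y=3.8637
    y: enter (5,5) at t=0.7727
    x: enter (4,5) at t=0.8282
    x: enter (3,5) at t=1.8635 ← occupied
  → r_1 = 1.8635
beam 2: φ=-90°, α=240°
  dir = (cos 240°, sin 240°) = (-0.5000, -0.8660); from cell (5,6)
  next x-line at t=1.6000, next y-line at t=0.2309; Δt_x=2.0000, Δt_y=1.1547
    y: enter (5,5) at t=0.2309
    y: enter (5,4) at t=1.3856
    x: enter (4,4) at t=1.6000 ← occupied
  → r_2 = 1.6000
beam 3: φ=-45°, α=285°
  dir = (cos 285°, sin 285°) = (0.2588, -0.9659); from cell (5,6)
  next x-line at t=0.7727, next y-line at t=0.2071; Δt_x=3.8637, Δt_y=1.0353
    y: enter (5,5) at t=0.2071
    x: enter (6,5) at t=0.7727 ← occupied
  → r_3 = 0.7727
beam 4: φ=0°, α=330°
  dir = (cos 330°, sin 330°) = (0.8660, -0.5000); from cell (5,6)
  next x-line at t=0.2309, next y-line at t=0.4000; Δt_x=1.1547, Δt_y=2.0000
    x: enter (6,6) at t=0.2309 ← occupied
  → r_4 = 0.2309
beam 5: φ=45°, α=15°
  dir = (cos 15°, sin 15°) = (0.9659, 0.2588); from cell (5,6)
  next x-line at t=0.2071, next y-line at t=3.0910; Δt_x=1.0353, Δt_y=3.8637
    x: enter (6,6) at t=0.2071 ← occupied
  → r_5 = 0.2071
beam 6: φ=90°, α=60°
  dir = (cos 60°, sin 60°) = (0.5000, 0.8660); from cell (5,6)
  next x-line at t=0.4000, next y-line at t=0.9238; Δt_x=2.0000, Δt_y=1.1547
    x: enter (6,6) at t=0.4000 ← occupied
  → r_6 = 0.4000
beam 7: φ=135°, α=105°
  dir = (cos 105°, sin 105°) = (-0.2588, 0.9659); from cell (5,6)
  next x-line at t=3.0910, next y-line at t=0.8282; Δt_x=3.8637, Δt_y=1.0353
    y: enter (5,7) at t=0.8282
    y: enter (5,8) at t=1.8635 ← occupied
  → r_7 = 1.8635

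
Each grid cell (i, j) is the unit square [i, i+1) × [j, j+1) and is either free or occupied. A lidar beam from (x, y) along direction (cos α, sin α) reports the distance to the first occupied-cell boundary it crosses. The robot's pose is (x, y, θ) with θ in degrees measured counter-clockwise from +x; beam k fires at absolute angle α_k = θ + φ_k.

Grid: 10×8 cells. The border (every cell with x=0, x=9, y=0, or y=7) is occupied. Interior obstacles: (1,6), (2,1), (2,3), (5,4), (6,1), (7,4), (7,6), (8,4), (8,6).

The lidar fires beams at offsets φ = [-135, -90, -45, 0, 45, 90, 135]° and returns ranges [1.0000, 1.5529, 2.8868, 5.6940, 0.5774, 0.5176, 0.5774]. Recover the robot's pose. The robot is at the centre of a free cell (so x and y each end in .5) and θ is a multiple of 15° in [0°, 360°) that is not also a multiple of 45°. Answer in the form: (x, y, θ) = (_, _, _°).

Enumerate (i+0.5, j+0.5, θ) over the 39 free cells and 16 admissible headings. For each, cast all 7 beams and compare to the given ranges.
  (5.5, 3.5, 300°): beam 1 = 4.6587 ≠ 1.0000 ✗
  (2.5, 2.5, 255°): beam 1 = 0.5774 ≠ 1.0000 ✗
  (7.5, 1.5, 15°): beam 1 = 0.5774 ≠ 1.0000 ✗
  (4.5, 5.5, 120°): beam 1 = 2.5882 ≠ 1.0000 ✗
  (2.5, 5.5, 240°): beam 1 = 1.5529 ≠ 1.0000 ✗
  …
  (7.5, 1.5, 105°): r_1=1.0000, r_2=1.5529, r_3=2.8868, r_4=5.6940, r_5=0.5774, r_6=0.5176, r_7=0.5774 — all match ✓
Only this pose fits every beam.

(x, y, θ) = (7.5, 1.5, 105°)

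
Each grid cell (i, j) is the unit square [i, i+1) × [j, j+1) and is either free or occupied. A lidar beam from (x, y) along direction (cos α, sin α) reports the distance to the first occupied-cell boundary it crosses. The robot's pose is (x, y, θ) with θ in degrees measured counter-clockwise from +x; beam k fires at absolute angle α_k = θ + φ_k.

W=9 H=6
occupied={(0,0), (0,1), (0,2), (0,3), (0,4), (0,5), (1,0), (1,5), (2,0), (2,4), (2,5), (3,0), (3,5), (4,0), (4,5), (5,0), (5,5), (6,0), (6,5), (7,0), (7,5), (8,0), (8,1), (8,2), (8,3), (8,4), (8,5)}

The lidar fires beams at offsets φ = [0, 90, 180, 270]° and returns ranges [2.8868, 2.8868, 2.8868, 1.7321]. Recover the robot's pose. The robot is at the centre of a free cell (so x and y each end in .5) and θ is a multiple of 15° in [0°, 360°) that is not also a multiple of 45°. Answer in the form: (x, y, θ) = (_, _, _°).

Candidates: 27 free-cell centres × 16 headings = 432 poses. Raycast each; keep the one whose scan matches to 4 dp.
  (1.5, 4.5, 165°): beam 1 = 0.5176 ≠ 2.8868 ✗
  (5.5, 3.5, 195°): beam 1 = 4.6587 ≠ 2.8868 ✗
  (6.5, 1.5, 255°): beam 1 = 0.5176 ≠ 2.8868 ✗
  …
  (5.5, 3.5, 150°): r_1=2.8868, r_2=2.8868, r_3=2.8868, r_4=1.7321 — all match ✓
Unique over the lattice → pose = (5.5, 3.5, 150°).

(x, y, θ) = (5.5, 3.5, 150°)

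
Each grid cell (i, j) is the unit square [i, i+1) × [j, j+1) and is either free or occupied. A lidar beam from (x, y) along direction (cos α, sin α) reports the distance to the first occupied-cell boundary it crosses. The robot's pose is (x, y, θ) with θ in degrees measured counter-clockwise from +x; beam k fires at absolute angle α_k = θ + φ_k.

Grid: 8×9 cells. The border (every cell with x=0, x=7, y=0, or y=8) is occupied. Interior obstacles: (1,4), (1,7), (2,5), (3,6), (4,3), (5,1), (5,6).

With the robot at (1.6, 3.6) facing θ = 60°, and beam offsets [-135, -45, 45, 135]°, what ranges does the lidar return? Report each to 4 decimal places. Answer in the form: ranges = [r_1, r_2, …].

ranges = [2.6917, 5.5905, 0.4141, 0.6212]

beam 1: φ=-135°, α=285°
  d=(0.2588,-0.9659)  start (1,3)  tX=1.5455 tY=0.6212  stride 1/|dx|=3.8637 1/|dy|=1.0353
    cross y-line → (1,2), t=0.6212
    cross x-line → (2,2), t=1.5455
    cross y-line → (2,1), t=1.6564
    cross y-line → (2,0), t=2.6917 (wall)
  → r_1 = 2.6917
beam 2: φ=-45°, α=15°
  d=(0.9659,0.2588)  start (1,3)  tX=0.4141 tY=1.5455  stride 1/|dx|=1.0353 1/|dy|=3.8637
    cross x-line → (2,3), t=0.4141
    cross x-line → (3,3), t=1.4494
    cross y-line → (3,4), t=1.5455
    cross x-line → (4,4), t=2.4847
    cross x-line → (5,4), t=3.5199
    cross x-line → (6,4), t=4.5552
    cross y-line → (6,5), t=5.4092
    cross x-line → (7,5), t=5.5905 (wall)
  → r_2 = 5.5905
beam 3: φ=45°, α=105°
  d=(-0.2588,0.9659)  start (1,3)  tX=2.3182 tY=0.4141  stride 1/|dx|=3.8637 1/|dy|=1.0353
    cross y-line → (1,4), t=0.4141 (wall)
  → r_3 = 0.4141
beam 4: φ=135°, α=195°
  d=(-0.9659,-0.2588)  start (1,3)  tX=0.6212 tY=2.3182  stride 1/|dx|=1.0353 1/|dy|=3.8637
    cross x-line → (0,3), t=0.6212 (wall)
  → r_4 = 0.6212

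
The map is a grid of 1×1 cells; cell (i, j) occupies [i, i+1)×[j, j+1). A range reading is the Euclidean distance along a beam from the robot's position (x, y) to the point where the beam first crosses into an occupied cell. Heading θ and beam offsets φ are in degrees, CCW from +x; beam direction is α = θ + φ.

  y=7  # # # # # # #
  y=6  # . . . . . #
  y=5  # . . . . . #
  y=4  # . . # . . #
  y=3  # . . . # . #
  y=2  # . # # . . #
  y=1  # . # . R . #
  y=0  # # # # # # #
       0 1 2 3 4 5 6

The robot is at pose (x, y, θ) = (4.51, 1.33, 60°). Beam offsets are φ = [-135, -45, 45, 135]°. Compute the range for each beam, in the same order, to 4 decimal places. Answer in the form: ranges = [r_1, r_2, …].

beam 1: φ=-135°, α=285°
  direction (0.2588, -0.9659); cell (4,1); t to first gridline: x 1.8932, y 0.3416 (then +3.8637 / +1.0353)
    (4,0) via y @ 0.3416  # hit
  → r_1 = 0.3416
beam 2: φ=-45°, α=15°
  direction (0.9659, 0.2588); cell (4,1); t to first gridline: x 0.5073, y 2.5887 (then +1.0353 / +3.8637)
    (5,1) via x @ 0.5073
    (6,1) via x @ 1.5426  # hit
  → r_2 = 1.5426
beam 3: φ=45°, α=105°
  direction (-0.2588, 0.9659); cell (4,1); t to first gridline: x 1.9705, y 0.6936 (then +3.8637 / +1.0353)
    (4,2) via y @ 0.6936
    (4,3) via y @ 1.7289  # hit
  → r_3 = 1.7289
beam 4: φ=135°, α=195°
  direction (-0.9659, -0.2588); cell (4,1); t to first gridline: x 0.5280, y 1.2750 (then +1.0353 / +3.8637)
    (3,1) via x @ 0.5280
    (3,0) via y @ 1.2750  # hit
  → r_4 = 1.2750

ranges = [0.3416, 1.5426, 1.7289, 1.2750]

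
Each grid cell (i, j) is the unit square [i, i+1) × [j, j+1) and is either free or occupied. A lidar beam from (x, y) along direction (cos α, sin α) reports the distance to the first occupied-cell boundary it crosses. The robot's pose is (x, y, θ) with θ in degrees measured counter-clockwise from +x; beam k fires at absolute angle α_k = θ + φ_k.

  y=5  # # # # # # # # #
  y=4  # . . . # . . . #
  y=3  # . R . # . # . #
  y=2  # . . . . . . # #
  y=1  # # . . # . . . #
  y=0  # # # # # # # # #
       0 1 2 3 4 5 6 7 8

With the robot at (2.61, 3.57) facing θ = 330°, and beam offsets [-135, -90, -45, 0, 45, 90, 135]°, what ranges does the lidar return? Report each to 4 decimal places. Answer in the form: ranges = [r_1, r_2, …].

ranges = [1.6668, 1.8129, 2.6607, 5.1400, 1.4390, 1.6512, 1.4804]

beam 1: φ=-135°, α=195°
  d=(-0.9659,-0.2588)  start (2,3)  tX=0.6315 tY=2.2023  stride 1/|dx|=1.0353 1/|dy|=3.8637
    cross x-line → (1,3), t=0.6315
    cross x-line → (0,3), t=1.6668 (wall)
  → r_1 = 1.6668
beam 2: φ=-90°, α=240°
  d=(-0.5000,-0.8660)  start (2,3)  tX=1.2200 tY=0.6582  stride 1/|dx|=2.0000 1/|dy|=1.1547
    cross y-line → (2,2), t=0.6582
    cross x-line → (1,2), t=1.2200
    cross y-line → (1,1), t=1.8129 (wall)
  → r_2 = 1.8129
beam 3: φ=-45°, α=285°
  d=(0.2588,-0.9659)  start (2,3)  tX=1.5068 tY=0.5901  stride 1/|dx|=3.8637 1/|dy|=1.0353
    cross y-line → (2,2), t=0.5901
    cross x-line → (3,2), t=1.5068
    cross y-line → (3,1), t=1.6254
    cross y-line → (3,0), t=2.6607 (wall)
  → r_3 = 2.6607
beam 4: φ=0°, α=330°
  d=(0.8660,-0.5000)  start (2,3)  tX=0.4503 tY=1.1400  stride 1/|dx|=1.1547 1/|dy|=2.0000
    cross x-line → (3,3), t=0.4503
    cross y-line → (3,2), t=1.1400
    cross x-line → (4,2), t=1.6050
    cross x-line → (5,2), t=2.7597
    cross y-line → (5,1), t=3.1400
    cross x-line → (6,1), t=3.9144
    cross x-line → (7,1), t=5.0691
    cross y-line → (7,0), t=5.1400 (wall)
  → r_4 = 5.1400
beam 5: φ=45°, α=15°
  d=(0.9659,0.2588)  start (2,3)  tX=0.4038 tY=1.6614  stride 1/|dx|=1.0353 1/|dy|=3.8637
    cross x-line → (3,3), t=0.4038
    cross x-line → (4,3), t=1.4390 (wall)
  → r_5 = 1.4390
beam 6: φ=90°, α=60°
  d=(0.5000,0.8660)  start (2,3)  tX=0.7800 tY=0.4965  stride 1/|dx|=2.0000 1/|dy|=1.1547
    cross y-line → (2,4), t=0.4965
    cross x-line → (3,4), t=0.7800
    cross y-line → (3,5), t=1.6512 (wall)
  → r_6 = 1.6512
beam 7: φ=135°, α=105°
  d=(-0.2588,0.9659)  start (2,3)  tX=2.3569 tY=0.4452  stride 1/|dx|=3.8637 1/|dy|=1.0353
    cross y-line → (2,4), t=0.4452
    cross y-line → (2,5), t=1.4804 (wall)
  → r_7 = 1.4804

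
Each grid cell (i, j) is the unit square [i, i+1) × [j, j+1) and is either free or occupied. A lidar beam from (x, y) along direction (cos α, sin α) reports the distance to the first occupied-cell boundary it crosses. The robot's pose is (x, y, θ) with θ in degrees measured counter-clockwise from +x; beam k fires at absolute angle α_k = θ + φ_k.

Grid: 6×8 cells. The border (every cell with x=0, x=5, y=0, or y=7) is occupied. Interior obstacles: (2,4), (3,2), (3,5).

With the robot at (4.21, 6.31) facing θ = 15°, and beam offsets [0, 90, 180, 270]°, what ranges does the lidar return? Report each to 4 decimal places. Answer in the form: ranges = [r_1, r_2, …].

beam 1: φ=0°, α=15°
  d=(0.9659,0.2588)  start (4,6)  tX=0.8179 tY=2.6660  stride 1/|dx|=1.0353 1/|dy|=3.8637
    cross x-line → (5,6), t=0.8179 (wall)
  → r_1 = 0.8179
beam 2: φ=90°, α=105°
  d=(-0.2588,0.9659)  start (4,6)  tX=0.8114 tY=0.7143  stride 1/|dx|=3.8637 1/|dy|=1.0353
    cross y-line → (4,7), t=0.7143 (wall)
  → r_2 = 0.7143
beam 3: φ=180°, α=195°
  d=(-0.9659,-0.2588)  start (4,6)  tX=0.2174 tY=1.1977  stride 1/|dx|=1.0353 1/|dy|=3.8637
    cross x-line → (3,6), t=0.2174
    cross y-line → (3,5), t=1.1977 (wall)
  → r_3 = 1.1977
beam 4: φ=270°, α=285°
  d=(0.2588,-0.9659)  start (4,6)  tX=3.0523 tY=0.3209  stride 1/|dx|=3.8637 1/|dy|=1.0353
    cross y-line → (4,5), t=0.3209
    cross y-line → (4,4), t=1.3562
    cross y-line → (4,3), t=2.3915
    cross x-line → (5,3), t=3.0523 (wall)
  → r_4 = 3.0523

ranges = [0.8179, 0.7143, 1.1977, 3.0523]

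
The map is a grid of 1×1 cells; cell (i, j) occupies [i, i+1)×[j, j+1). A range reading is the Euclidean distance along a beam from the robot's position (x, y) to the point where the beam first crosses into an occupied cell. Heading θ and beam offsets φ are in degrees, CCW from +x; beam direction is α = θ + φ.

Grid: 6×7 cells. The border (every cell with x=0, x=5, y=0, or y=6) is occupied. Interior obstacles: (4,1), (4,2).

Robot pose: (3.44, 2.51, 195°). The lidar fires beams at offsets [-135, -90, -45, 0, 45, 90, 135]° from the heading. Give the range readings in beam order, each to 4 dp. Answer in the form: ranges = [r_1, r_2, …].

beam 1: φ=-135°, α=60°
  direction (0.5000, 0.8660); cell (3,2); t to first gridline: x 1.1200, y 0.5658 (then +2.0000 / +1.1547)
    (3,3) via y @ 0.5658
    (4,3) via x @ 1.1200
    (4,4) via y @ 1.7205
    (4,5) via y @ 2.8752
    (5,5) via x @ 3.1200  # hit
  → r_1 = 3.1200
beam 2: φ=-90°, α=105°
  direction (-0.2588, 0.9659); cell (3,2); t to first gridline: x 1.7000, y 0.5073 (then +3.8637 / +1.0353)
    (3,3) via y @ 0.5073
    (3,4) via y @ 1.5426
    (2,4) via x @ 1.7000
    (2,5) via y @ 2.5778
    (2,6) via y @ 3.6131  # hit
  → r_2 = 3.6131
beam 3: φ=-45°, α=150°
  direction (-0.8660, 0.5000); cell (3,2); t to first gridline: x 0.5081, y 0.9800 (then +1.1547 / +2.0000)
    (2,2) via x @ 0.5081
    (2,3) via y @ 0.9800
    (1,3) via x @ 1.6628
    (0,3) via x @ 2.8175  # hit
  → r_3 = 2.8175
beam 4: φ=0°, α=195°
  direction (-0.9659, -0.2588); cell (3,2); t to first gridline: x 0.4555, y 1.9705 (then +1.0353 / +3.8637)
    (2,2) via x @ 0.4555
    (1,2) via x @ 1.4908
    (1,1) via y @ 1.9705
    (0,1) via x @ 2.5261  # hit
  → r_4 = 2.5261
beam 5: φ=45°, α=240°
  direction (-0.5000, -0.8660); cell (3,2); t to first gridline: x 0.8800, y 0.5889 (then +2.0000 / +1.1547)
    (3,1) via y @ 0.5889
    (2,1) via x @ 0.8800
    (2,0) via y @ 1.7436  # hit
  → r_5 = 1.7436
beam 6: φ=90°, α=285°
  direction (0.2588, -0.9659); cell (3,2); t to first gridline: x 2.1637, y 0.5280 (then +3.8637 / +1.0353)
    (3,1) via y @ 0.5280
    (3,0) via y @ 1.5633  # hit
  → r_6 = 1.5633
beam 7: φ=135°, α=330°
  direction (0.8660, -0.5000); cell (3,2); t to first gridline: x 0.6466, y 1.0200 (then +1.1547 / +2.0000)
    (4,2) via x @ 0.6466  # hit
  → r_7 = 0.6466

ranges = [3.1200, 3.6131, 2.8175, 2.5261, 1.7436, 1.5633, 0.6466]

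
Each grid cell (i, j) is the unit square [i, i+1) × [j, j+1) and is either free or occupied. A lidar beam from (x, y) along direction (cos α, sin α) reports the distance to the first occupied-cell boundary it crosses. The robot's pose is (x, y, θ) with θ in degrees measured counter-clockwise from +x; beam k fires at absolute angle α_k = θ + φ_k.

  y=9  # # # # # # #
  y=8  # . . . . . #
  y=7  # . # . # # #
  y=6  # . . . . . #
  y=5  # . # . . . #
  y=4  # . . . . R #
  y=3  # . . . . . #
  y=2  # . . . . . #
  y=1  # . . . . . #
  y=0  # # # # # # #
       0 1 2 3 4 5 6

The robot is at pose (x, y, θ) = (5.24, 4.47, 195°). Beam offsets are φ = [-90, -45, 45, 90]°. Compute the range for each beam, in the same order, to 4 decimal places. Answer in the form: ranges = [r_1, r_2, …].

beam 1: φ=-90°, α=105°
  direction (-0.2588, 0.9659); cell (5,4); t to first gridline: x 0.9273, y 0.5487 (then +3.8637 / +1.0353)
    (5,5) via y @ 0.5487
    (4,5) via x @ 0.9273
    (4,6) via y @ 1.5840
    (4,7) via y @ 2.6192  # hit
  → r_1 = 2.6192
beam 2: φ=-45°, α=150°
  direction (-0.8660, 0.5000); cell (5,4); t to first gridline: x 0.2771, y 1.0600 (then +1.1547 / +2.0000)
    (4,4) via x @ 0.2771
    (4,5) via y @ 1.0600
    (3,5) via x @ 1.4318
    (2,5) via x @ 2.5865  # hit
  → r_2 = 2.5865
beam 3: φ=45°, α=240°
  direction (-0.5000, -0.8660); cell (5,4); t to first gridline: x 0.4800, y 0.5427 (then +2.0000 / +1.1547)
    (4,4) via x @ 0.4800
    (4,3) via y @ 0.5427
    (4,2) via y @ 1.6974
    (3,2) via x @ 2.4800
    (3,1) via y @ 2.8521
    (3,0) via y @ 4.0068  # hit
  → r_3 = 4.0068
beam 4: φ=90°, α=285°
  direction (0.2588, -0.9659); cell (5,4); t to first gridline: x 2.9364, y 0.4866 (then +3.8637 / +1.0353)
    (5,3) via y @ 0.4866
    (5,2) via y @ 1.5219
    (5,1) via y @ 2.5571
    (6,1) via x @ 2.9364  # hit
  → r_4 = 2.9364

ranges = [2.6192, 2.5865, 4.0068, 2.9364]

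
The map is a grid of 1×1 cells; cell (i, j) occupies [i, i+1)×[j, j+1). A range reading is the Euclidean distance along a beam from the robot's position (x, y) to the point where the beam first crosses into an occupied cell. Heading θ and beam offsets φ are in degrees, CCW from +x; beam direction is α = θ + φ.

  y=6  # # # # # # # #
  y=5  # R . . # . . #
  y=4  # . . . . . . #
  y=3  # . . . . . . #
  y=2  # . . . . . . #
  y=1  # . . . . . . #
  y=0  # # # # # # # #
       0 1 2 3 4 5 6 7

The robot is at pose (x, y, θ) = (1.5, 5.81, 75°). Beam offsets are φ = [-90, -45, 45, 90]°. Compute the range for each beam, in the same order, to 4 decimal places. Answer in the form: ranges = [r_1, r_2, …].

ranges = [2.5882, 0.3800, 0.2194, 0.5176]

beam 1: φ=-90°, α=345°
  direction (0.9659, -0.2588); cell (1,5); t to first gridline: x 0.5176, y 3.1296 (then +1.0353 / +3.8637)
    (2,5) via x @ 0.5176
    (3,5) via x @ 1.5529
    (4,5) via x @ 2.5882  # hit
  → r_1 = 2.5882
beam 2: φ=-45°, α=30°
  direction (0.8660, 0.5000); cell (1,5); t to first gridline: x 0.5774, y 0.3800 (then +1.1547 / +2.0000)
    (1,6) via y @ 0.3800  # hit
  → r_2 = 0.3800
beam 3: φ=45°, α=120°
  direction (-0.5000, 0.8660); cell (1,5); t to first gridline: x 1.0000, y 0.2194 (then +2.0000 / +1.1547)
    (1,6) via y @ 0.2194  # hit
  → r_3 = 0.2194
beam 4: φ=90°, α=165°
  direction (-0.9659, 0.2588); cell (1,5); t to first gridline: x 0.5176, y 0.7341 (then +1.0353 / +3.8637)
    (0,5) via x @ 0.5176  # hit
  → r_4 = 0.5176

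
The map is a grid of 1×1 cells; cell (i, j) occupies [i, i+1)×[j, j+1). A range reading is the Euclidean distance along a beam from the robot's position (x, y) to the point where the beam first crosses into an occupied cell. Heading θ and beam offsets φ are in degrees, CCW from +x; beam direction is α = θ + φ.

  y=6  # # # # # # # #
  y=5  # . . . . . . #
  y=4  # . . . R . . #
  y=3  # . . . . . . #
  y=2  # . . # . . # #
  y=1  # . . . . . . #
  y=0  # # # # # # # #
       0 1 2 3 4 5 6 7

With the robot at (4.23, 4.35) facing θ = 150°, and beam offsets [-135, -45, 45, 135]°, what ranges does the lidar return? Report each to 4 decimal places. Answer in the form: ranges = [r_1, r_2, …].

beam 1: φ=-135°, α=15°
  dir = (cos 15°, sin 15°) = (0.9659, 0.2588); from cell (4,4)
  next x-line at t=0.7972, next y-line at t=2.5114; Δt_x=1.0353, Δt_y=3.8637
    x: enter (5,4) at t=0.7972
    x: enter (6,4) at t=1.8324
    y: enter (6,5) at t=2.5114
    x: enter (7,5) at t=2.8677 ← occupied
  → r_1 = 2.8677
beam 2: φ=-45°, α=105°
  dir = (cos 105°, sin 105°) = (-0.2588, 0.9659); from cell (4,4)
  next x-line at t=0.8887, next y-line at t=0.6729; Δt_x=3.8637, Δt_y=1.0353
    y: enter (4,5) at t=0.6729
    x: enter (3,5) at t=0.8887
    y: enter (3,6) at t=1.7082 ← occupied
  → r_2 = 1.7082
beam 3: φ=45°, α=195°
  dir = (cos 195°, sin 195°) = (-0.9659, -0.2588); from cell (4,4)
  next x-line at t=0.2381, next y-line at t=1.3523; Δt_x=1.0353, Δt_y=3.8637
    x: enter (3,4) at t=0.2381
    x: enter (2,4) at t=1.2734
    y: enter (2,3) at t=1.3523
    x: enter (1,3) at t=2.3087
    x: enter (0,3) at t=3.3439 ← occupied
  → r_3 = 3.3439
beam 4: φ=135°, α=285°
  dir = (cos 285°, sin 285°) = (0.2588, -0.9659); from cell (4,4)
  next x-line at t=2.9751, next y-line at t=0.3623; Δt_x=3.8637, Δt_y=1.0353
    y: enter (4,3) at t=0.3623
    y: enter (4,2) at t=1.3976
    y: enter (4,1) at t=2.4329
    x: enter (5,1) at t=2.9751
    y: enter (5,0) at t=3.4682 ← occupied
  → r_4 = 3.4682

ranges = [2.8677, 1.7082, 3.3439, 3.4682]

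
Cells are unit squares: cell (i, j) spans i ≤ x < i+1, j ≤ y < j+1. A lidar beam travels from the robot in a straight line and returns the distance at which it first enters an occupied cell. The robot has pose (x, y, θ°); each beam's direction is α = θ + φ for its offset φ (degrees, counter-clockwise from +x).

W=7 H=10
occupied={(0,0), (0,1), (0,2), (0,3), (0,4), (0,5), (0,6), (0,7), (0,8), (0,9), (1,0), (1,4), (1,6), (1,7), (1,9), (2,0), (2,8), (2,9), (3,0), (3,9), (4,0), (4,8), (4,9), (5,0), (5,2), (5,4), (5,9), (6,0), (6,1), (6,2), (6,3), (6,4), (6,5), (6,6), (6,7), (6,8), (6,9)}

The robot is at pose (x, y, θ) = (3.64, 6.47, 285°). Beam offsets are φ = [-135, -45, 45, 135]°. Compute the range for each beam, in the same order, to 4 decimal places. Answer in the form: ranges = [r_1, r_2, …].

ranges = [1.8937, 5.2800, 2.7251, 1.7667]

beam 1: φ=-135°, α=150°
  d=(-0.8660,0.5000)  start (3,6)  tX=0.7390 tY=1.0600  stride 1/|dx|=1.1547 1/|dy|=2.0000
    cross x-line → (2,6), t=0.7390
    cross y-line → (2,7), t=1.0600
    cross x-line → (1,7), t=1.8937 (wall)
  → r_1 = 1.8937
beam 2: φ=-45°, α=240°
  d=(-0.5000,-0.8660)  start (3,6)  tX=1.2800 tY=0.5427  stride 1/|dx|=2.0000 1/|dy|=1.1547
    cross y-line → (3,5), t=0.5427
    cross x-line → (2,5), t=1.2800
    cross y-line → (2,4), t=1.6974
    cross y-line → (2,3), t=2.8521
    cross x-line → (1,3), t=3.2800
    cross y-line → (1,2), t=4.0068
    cross y-line → (1,1), t=5.1615
    cross x-line → (0,1), t=5.2800 (wall)
  → r_2 = 5.2800
beam 3: φ=45°, α=330°
  d=(0.8660,-0.5000)  start (3,6)  tX=0.4157 tY=0.9400  stride 1/|dx|=1.1547 1/|dy|=2.0000
    cross x-line → (4,6), t=0.4157
    cross y-line → (4,5), t=0.9400
    cross x-line → (5,5), t=1.5704
    cross x-line → (6,5), t=2.7251 (wall)
  → r_3 = 2.7251
beam 4: φ=135°, α=60°
  d=(0.5000,0.8660)  start (3,6)  tX=0.7200 tY=0.6120  stride 1/|dx|=2.0000 1/|dy|=1.1547
    cross y-line → (3,7), t=0.6120
    cross x-line → (4,7), t=0.7200
    cross y-line → (4,8), t=1.7667 (wall)
  → r_4 = 1.7667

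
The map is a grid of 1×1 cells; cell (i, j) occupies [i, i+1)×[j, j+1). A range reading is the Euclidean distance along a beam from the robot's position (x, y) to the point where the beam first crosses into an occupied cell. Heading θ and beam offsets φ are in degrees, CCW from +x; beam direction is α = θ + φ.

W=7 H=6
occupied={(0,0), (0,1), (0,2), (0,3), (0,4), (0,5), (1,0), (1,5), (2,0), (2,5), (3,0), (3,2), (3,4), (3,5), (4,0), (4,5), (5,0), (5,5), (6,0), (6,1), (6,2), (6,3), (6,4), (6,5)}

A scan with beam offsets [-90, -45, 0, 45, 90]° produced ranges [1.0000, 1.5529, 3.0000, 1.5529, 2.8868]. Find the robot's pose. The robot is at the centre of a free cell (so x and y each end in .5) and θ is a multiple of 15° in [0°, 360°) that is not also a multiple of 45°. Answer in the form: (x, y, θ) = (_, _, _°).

(x, y, θ) = (1.5, 2.5, 330°)

Enumerate (i+0.5, j+0.5, θ) over the 18 free cells and 16 admissible headings. For each, cast all 5 beams and compare to the given ranges.
  (4.5, 4.5, 75°): beam 1 = 1.5529 ≠ 1.0000 ✗
  (1.5, 4.5, 210°): beam 1 = 0.5774 ≠ 1.0000 ✗
  (5.5, 1.5, 240°): beam 1 = 1.7321 ≠ 1.0000 ✗
  …
  (1.5, 2.5, 330°): r_1=1.0000, r_2=1.5529, r_3=3.0000, r_4=1.5529, r_5=2.8868 — all match ✓
No second candidate reproduces the full scan.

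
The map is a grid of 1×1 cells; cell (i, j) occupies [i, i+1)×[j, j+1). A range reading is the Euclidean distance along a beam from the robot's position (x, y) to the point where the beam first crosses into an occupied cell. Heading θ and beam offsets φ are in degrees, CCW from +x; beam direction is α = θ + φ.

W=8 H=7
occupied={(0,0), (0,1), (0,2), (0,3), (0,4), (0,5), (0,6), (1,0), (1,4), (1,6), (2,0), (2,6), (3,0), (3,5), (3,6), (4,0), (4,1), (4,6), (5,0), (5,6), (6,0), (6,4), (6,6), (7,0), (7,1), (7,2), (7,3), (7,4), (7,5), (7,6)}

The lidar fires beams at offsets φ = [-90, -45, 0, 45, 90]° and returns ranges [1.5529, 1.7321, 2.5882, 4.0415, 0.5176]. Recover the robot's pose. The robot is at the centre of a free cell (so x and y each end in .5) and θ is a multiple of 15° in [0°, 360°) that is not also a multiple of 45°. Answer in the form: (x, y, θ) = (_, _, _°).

Enumerate (i+0.5, j+0.5, θ) over the 26 free cells and 16 admissible headings. For each, cast all 5 beams and compare to the given ranges.
  (6.5, 2.5, 105°): beam 1 = 0.5176 ≠ 1.5529 ✗
  (1.5, 3.5, 15°): beam 1 = 2.5882 ≠ 1.5529 ✗
  (2.5, 3.5, 210°): beam 1 = 1.0000 ≠ 1.5529 ✗
  (2.5, 3.5, 285°): beam 2 = 2.8868 ≠ 1.7321 ✗
  (6.5, 2.5, 240°): beam 1 = 6.3509 ≠ 1.5529 ✗
  …
  (5.5, 1.5, 75°): r_1=1.5529, r_2=1.7321, r_3=2.5882, r_4=4.0415, r_5=0.5176 — all match ✓
No second candidate reproduces the full scan.

(x, y, θ) = (5.5, 1.5, 75°)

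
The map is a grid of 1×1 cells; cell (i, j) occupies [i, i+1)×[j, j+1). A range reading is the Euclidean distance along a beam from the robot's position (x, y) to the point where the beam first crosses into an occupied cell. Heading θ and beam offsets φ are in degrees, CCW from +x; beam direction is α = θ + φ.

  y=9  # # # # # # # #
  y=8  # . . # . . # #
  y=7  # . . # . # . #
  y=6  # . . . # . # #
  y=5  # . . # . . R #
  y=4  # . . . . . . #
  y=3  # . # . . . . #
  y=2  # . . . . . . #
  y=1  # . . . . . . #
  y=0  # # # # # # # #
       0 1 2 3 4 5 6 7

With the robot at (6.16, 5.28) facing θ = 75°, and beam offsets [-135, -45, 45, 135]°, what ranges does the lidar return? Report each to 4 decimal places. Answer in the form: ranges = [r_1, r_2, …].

ranges = [1.6800, 0.9699, 1.9861, 3.6489]

beam 1: φ=-135°, α=300°
  direction (0.5000, -0.8660); cell (6,5); t to first gridline: x 1.6800, y 0.3233 (then +2.0000 / +1.1547)
    (6,4) via y @ 0.3233
    (6,3) via y @ 1.4780
    (7,3) via x @ 1.6800  # hit
  → r_1 = 1.6800
beam 2: φ=-45°, α=30°
  direction (0.8660, 0.5000); cell (6,5); t to first gridline: x 0.9699, y 1.4400 (then +1.1547 / +2.0000)
    (7,5) via x @ 0.9699  # hit
  → r_2 = 0.9699
beam 3: φ=45°, α=120°
  direction (-0.5000, 0.8660); cell (6,5); t to first gridline: x 0.3200, y 0.8314 (then +2.0000 / +1.1547)
    (5,5) via x @ 0.3200
    (5,6) via y @ 0.8314
    (5,7) via y @ 1.9861  # hit
  → r_3 = 1.9861
beam 4: φ=135°, α=210°
  direction (-0.8660, -0.5000); cell (6,5); t to first gridline: x 0.1848, y 0.5600 (then +1.1547 / +2.0000)
    (5,5) via x @ 0.1848
    (5,4) via y @ 0.5600
    (4,4) via x @ 1.3395
    (3,4) via x @ 2.4942
    (3,3) via y @ 2.5600
    (2,3) via x @ 3.6489  # hit
  → r_4 = 3.6489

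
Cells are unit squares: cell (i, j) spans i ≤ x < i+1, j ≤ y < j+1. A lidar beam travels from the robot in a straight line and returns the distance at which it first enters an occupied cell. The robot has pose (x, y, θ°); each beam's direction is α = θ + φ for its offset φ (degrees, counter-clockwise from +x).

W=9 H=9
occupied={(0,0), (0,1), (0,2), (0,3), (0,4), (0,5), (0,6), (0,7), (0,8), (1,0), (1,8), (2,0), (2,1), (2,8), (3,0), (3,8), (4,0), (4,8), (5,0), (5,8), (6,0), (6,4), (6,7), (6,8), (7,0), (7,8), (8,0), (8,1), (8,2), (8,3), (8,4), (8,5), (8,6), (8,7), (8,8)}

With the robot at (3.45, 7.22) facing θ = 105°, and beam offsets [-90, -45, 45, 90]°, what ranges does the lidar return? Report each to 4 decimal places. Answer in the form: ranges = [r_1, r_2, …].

beam 1: φ=-90°, α=15°
  cosα=0.9659 sinα=0.2588 | (3,7) | tMaxX 0.5694 tMaxY 3.0137 | tΔX 1.0353 tΔY 3.8637
    t=0.5694 [x] (4,7)
    t=1.6047 [x] (5,7)
    t=2.6400 [x] (6,7) — stop
  → r_1 = 2.6400
beam 2: φ=-45°, α=60°
  cosα=0.5000 sinα=0.8660 | (3,7) | tMaxX 1.1000 tMaxY 0.9007 | tΔX 2.0000 tΔY 1.1547
    t=0.9007 [y] (3,8) — stop
  → r_2 = 0.9007
beam 3: φ=45°, α=150°
  cosα=-0.8660 sinα=0.5000 | (3,7) | tMaxX 0.5196 tMaxY 1.5600 | tΔX 1.1547 tΔY 2.0000
    t=0.5196 [x] (2,7)
    t=1.5600 [y] (2,8) — stop
  → r_3 = 1.5600
beam 4: φ=90°, α=195°
  cosα=-0.9659 sinα=-0.2588 | (3,7) | tMaxX 0.4659 tMaxY 0.8500 | tΔX 1.0353 tΔY 3.8637
    t=0.4659 [x] (2,7)
    t=0.8500 [y] (2,6)
    t=1.5012 [x] (1,6)
    t=2.5364 [x] (0,6) — stop
  → r_4 = 2.5364

ranges = [2.6400, 0.9007, 1.5600, 2.5364]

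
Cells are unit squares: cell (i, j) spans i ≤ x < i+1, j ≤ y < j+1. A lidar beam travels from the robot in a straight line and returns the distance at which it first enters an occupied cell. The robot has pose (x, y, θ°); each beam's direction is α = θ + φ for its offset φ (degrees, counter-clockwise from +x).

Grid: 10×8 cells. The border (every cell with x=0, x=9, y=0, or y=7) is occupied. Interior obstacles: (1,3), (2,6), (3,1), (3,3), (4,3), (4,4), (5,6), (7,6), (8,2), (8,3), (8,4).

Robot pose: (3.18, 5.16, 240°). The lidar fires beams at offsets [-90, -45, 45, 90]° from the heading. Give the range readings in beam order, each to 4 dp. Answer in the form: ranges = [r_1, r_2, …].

ranges = [2.5172, 2.2569, 1.2009, 0.9469]

beam 1: φ=-90°, α=150°
  cosα=-0.8660 sinα=0.5000 | (3,5) | tMaxX 0.2078 tMaxY 1.6800 | tΔX 1.1547 tΔY 2.0000
    t=0.2078 [x] (2,5)
    t=1.3625 [x] (1,5)
    t=1.6800 [y] (1,6)
    t=2.5172 [x] (0,6) — stop
  → r_1 = 2.5172
beam 2: φ=-45°, α=195°
  cosα=-0.9659 sinα=-0.2588 | (3,5) | tMaxX 0.1863 tMaxY 0.6182 | tΔX 1.0353 tΔY 3.8637
    t=0.1863 [x] (2,5)
    t=0.6182 [y] (2,4)
    t=1.2216 [x] (1,4)
    t=2.2569 [x] (0,4) — stop
  → r_2 = 2.2569
beam 3: φ=45°, α=285°
  cosα=0.2588 sinα=-0.9659 | (3,5) | tMaxX 3.1682 tMaxY 0.1656 | tΔX 3.8637 tΔY 1.0353
    t=0.1656 [y] (3,4)
    t=1.2009 [y] (3,3) — stop
  → r_3 = 1.2009
beam 4: φ=90°, α=330°
  cosα=0.8660 sinα=-0.5000 | (3,5) | tMaxX 0.9469 tMaxY 0.3200 | tΔX 1.1547 tΔY 2.0000
    t=0.3200 [y] (3,4)
    t=0.9469 [x] (4,4) — stop
  → r_4 = 0.9469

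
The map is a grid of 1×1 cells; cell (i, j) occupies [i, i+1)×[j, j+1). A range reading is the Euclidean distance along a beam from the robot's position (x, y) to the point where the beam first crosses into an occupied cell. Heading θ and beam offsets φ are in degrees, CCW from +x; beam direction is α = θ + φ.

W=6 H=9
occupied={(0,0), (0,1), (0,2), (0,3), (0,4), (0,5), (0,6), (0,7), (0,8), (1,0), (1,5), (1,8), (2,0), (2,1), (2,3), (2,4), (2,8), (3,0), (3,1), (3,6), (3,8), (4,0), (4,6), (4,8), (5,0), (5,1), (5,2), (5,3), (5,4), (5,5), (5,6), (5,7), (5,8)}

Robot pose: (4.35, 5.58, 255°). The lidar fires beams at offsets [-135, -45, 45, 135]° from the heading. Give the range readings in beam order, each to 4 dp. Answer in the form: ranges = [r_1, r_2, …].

ranges = [0.4850, 1.5588, 1.3000, 0.7506]

beam 1: φ=-135°, α=120°
  cosα=-0.5000 sinα=0.8660 | (4,5) | tMaxX 0.7000 tMaxY 0.4850 | tΔX 2.0000 tΔY 1.1547
    t=0.4850 [y] (4,6) — stop
  → r_1 = 0.4850
beam 2: φ=-45°, α=210°
  cosα=-0.8660 sinα=-0.5000 | (4,5) | tMaxX 0.4041 tMaxY 1.1600 | tΔX 1.1547 tΔY 2.0000
    t=0.4041 [x] (3,5)
    t=1.1600 [y] (3,4)
    t=1.5588 [x] (2,4) — stop
  → r_2 = 1.5588
beam 3: φ=45°, α=300°
  cosα=0.5000 sinα=-0.8660 | (4,5) | tMaxX 1.3000 tMaxY 0.6697 | tΔX 2.0000 tΔY 1.1547
    t=0.6697 [y] (4,4)
    t=1.3000 [x] (5,4) — stop
  → r_3 = 1.3000
beam 4: φ=135°, α=30°
  cosα=0.8660 sinα=0.5000 | (4,5) | tMaxX 0.7506 tMaxY 0.8400 | tΔX 1.1547 tΔY 2.0000
    t=0.7506 [x] (5,5) — stop
  → r_4 = 0.7506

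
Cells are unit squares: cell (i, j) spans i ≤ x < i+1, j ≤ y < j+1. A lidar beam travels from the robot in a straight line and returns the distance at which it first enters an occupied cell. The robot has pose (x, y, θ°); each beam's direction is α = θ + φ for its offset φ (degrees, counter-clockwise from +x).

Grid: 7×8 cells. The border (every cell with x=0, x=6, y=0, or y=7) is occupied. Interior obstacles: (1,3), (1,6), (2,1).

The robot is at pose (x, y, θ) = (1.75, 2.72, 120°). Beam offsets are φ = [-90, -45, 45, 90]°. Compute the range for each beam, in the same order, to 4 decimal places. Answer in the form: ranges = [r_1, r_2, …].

beam 1: φ=-90°, α=30°
  dir = (cos 30°, sin 30°) = (0.8660, 0.5000); from cell (1,2)
  next x-line at t=0.2887, next y-line at t=0.5600; Δt_x=1.1547, Δt_y=2.0000
    x: enter (2,2) at t=0.2887
    y: enter (2,3) at t=0.5600
    x: enter (3,3) at t=1.4434
    y: enter (3,4) at t=2.5600
    x: enter (4,4) at t=2.5981
    x: enter (5,4) at t=3.7528
    y: enter (5,5) at t=4.5600
    x: enter (6,5) at t=4.9075 ← occupied
  → r_1 = 4.9075
beam 2: φ=-45°, α=75°
  dir = (cos 75°, sin 75°) = (0.2588, 0.9659); from cell (1,2)
  next x-line at t=0.9659, next y-line at t=0.2899; Δt_x=3.8637, Δt_y=1.0353
    y: enter (1,3) at t=0.2899 ← occupied
  → r_2 = 0.2899
beam 3: φ=45°, α=165°
  dir = (cos 165°, sin 165°) = (-0.9659, 0.2588); from cell (1,2)
  next x-line at t=0.7765, next y-line at t=1.0818; Δt_x=1.0353, Δt_y=3.8637
    x: enter (0,2) at t=0.7765 ← occupied
  → r_3 = 0.7765
beam 4: φ=90°, α=210°
  dir = (cos 210°, sin 210°) = (-0.8660, -0.5000); from cell (1,2)
  next x-line at t=0.8660, next y-line at t=1.4400; Δt_x=1.1547, Δt_y=2.0000
    x: enter (0,2) at t=0.8660 ← occupied
  → r_4 = 0.8660

ranges = [4.9075, 0.2899, 0.7765, 0.8660]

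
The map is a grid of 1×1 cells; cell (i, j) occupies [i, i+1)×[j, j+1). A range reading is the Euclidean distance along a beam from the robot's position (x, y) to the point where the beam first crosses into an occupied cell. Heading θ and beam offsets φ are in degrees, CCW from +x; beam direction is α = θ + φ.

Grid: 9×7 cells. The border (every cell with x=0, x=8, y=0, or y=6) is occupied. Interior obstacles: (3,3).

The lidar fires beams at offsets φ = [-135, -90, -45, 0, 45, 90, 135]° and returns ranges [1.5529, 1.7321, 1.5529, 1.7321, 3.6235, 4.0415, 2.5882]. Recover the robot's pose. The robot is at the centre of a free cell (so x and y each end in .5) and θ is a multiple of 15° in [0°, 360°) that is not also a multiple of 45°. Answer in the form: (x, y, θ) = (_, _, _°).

Enumerate (i+0.5, j+0.5, θ) over the 34 free cells and 16 admissible headings. For each, cast all 7 beams and compare to the given ranges.
  (5.5, 2.5, 165°): beam 1 = 2.8868 ≠ 1.5529 ✗
  (4.5, 1.5, 150°): beam 1 = 3.6235 ≠ 1.5529 ✗
  (3.5, 4.5, 75°): beam 1 = 0.5774 ≠ 1.5529 ✗
  (5.5, 4.5, 60°): beam 1 = 3.6235 ≠ 1.5529 ✗
  …
  (6.5, 2.5, 30°): r_1=1.5529, r_2=1.7321, r_3=1.5529, r_4=1.7321, r_5=3.6235, r_6=4.0415, r_7=2.5882 — all match ✓
Only this pose fits every beam.

(x, y, θ) = (6.5, 2.5, 30°)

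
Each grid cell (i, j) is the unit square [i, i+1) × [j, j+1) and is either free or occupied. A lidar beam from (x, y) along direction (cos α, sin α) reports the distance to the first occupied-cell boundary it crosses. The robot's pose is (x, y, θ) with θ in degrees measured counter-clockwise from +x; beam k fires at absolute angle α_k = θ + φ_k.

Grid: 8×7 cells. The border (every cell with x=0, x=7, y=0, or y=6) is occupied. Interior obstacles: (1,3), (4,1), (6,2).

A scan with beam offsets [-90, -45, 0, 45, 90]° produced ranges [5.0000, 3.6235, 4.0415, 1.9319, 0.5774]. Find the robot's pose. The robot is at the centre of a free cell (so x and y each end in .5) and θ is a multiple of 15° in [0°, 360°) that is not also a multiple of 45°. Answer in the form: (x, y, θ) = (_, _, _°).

Candidates: 27 free-cell centres × 16 headings = 432 poses. Raycast each; keep the one whose scan matches to 4 dp.
  (5.5, 5.5, 300°): beam 1 = 4.0415 ≠ 5.0000 ✗
  (2.5, 4.5, 210°): beam 1 = 1.7321 ≠ 5.0000 ✗
  (2.5, 3.5, 210°): beam 1 = 2.8868 ≠ 5.0000 ✗
  (2.5, 4.5, 60°): beam 1 = 4.0415 ≠ 5.0000 ✗
  (5.5, 3.5, 75°): beam 1 = 1.5529 ≠ 5.0000 ✗
  …
  (3.5, 5.5, 330°): r_1=5.0000, r_2=3.6235, r_3=4.0415, r_4=1.9319, r_5=0.5774 — all match ✓
Only this pose fits every beam.

(x, y, θ) = (3.5, 5.5, 330°)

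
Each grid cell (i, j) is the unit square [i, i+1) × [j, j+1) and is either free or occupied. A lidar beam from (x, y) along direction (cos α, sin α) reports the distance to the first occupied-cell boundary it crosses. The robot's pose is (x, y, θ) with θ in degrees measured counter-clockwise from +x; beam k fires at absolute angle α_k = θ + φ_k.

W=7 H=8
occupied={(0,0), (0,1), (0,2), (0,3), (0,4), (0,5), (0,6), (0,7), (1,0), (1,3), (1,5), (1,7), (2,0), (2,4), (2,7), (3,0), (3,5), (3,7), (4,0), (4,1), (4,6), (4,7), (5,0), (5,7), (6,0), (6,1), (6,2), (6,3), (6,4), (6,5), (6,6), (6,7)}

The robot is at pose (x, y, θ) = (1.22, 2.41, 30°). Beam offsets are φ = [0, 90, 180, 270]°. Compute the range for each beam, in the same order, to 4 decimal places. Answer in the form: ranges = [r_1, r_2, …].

beam 1: φ=0°, α=30°
  cosα=0.8660 sinα=0.5000 | (1,2) | tMaxX 0.9007 tMaxY 1.1800 | tΔX 1.1547 tΔY 2.0000
    t=0.9007 [x] (2,2)
    t=1.1800 [y] (2,3)
    t=2.0554 [x] (3,3)
    t=3.1800 [y] (3,4)
    t=3.2101 [x] (4,4)
    t=4.3648 [x] (5,4)
    t=5.1800 [y] (5,5)
    t=5.5195 [x] (6,5) — stop
  → r_1 = 5.5195
beam 2: φ=90°, α=120°
  cosα=-0.5000 sinα=0.8660 | (1,2) | tMaxX 0.4400 tMaxY 0.6813 | tΔX 2.0000 tΔY 1.1547
    t=0.4400 [x] (0,2) — stop
  → r_2 = 0.4400
beam 3: φ=180°, α=210°
  cosα=-0.8660 sinα=-0.5000 | (1,2) | tMaxX 0.2540 tMaxY 0.8200 | tΔX 1.1547 tΔY 2.0000
    t=0.2540 [x] (0,2) — stop
  → r_3 = 0.2540
beam 4: φ=270°, α=300°
  cosα=0.5000 sinα=-0.8660 | (1,2) | tMaxX 1.5600 tMaxY 0.4734 | tΔX 2.0000 tΔY 1.1547
    t=0.4734 [y] (1,1)
    t=1.5600 [x] (2,1)
    t=1.6281 [y] (2,0) — stop
  → r_4 = 1.6281

ranges = [5.5195, 0.4400, 0.2540, 1.6281]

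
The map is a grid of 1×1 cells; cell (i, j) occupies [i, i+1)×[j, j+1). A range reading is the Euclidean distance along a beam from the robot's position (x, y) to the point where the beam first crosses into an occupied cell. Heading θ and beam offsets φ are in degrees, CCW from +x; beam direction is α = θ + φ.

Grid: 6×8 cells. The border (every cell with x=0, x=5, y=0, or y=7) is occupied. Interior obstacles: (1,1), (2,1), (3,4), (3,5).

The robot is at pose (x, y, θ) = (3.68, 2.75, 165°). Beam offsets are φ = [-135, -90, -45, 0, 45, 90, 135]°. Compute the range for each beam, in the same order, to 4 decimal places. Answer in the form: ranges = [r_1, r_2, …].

ranges = [1.5242, 4.3999, 4.9075, 2.7745, 1.5000, 1.8117, 2.0207]

beam 1: φ=-135°, α=30°
  cosα=0.8660 sinα=0.5000 | (3,2) | tMaxX 0.3695 tMaxY 0.5000 | tΔX 1.1547 tΔY 2.0000
    t=0.3695 [x] (4,2)
    t=0.5000 [y] (4,3)
    t=1.5242 [x] (5,3) — stop
  → r_1 = 1.5242
beam 2: φ=-90°, α=75°
  cosα=0.2588 sinα=0.9659 | (3,2) | tMaxX 1.2364 tMaxY 0.2588 | tΔX 3.8637 tΔY 1.0353
    t=0.2588 [y] (3,3)
    t=1.2364 [x] (4,3)
    t=1.2941 [y] (4,4)
    t=2.3294 [y] (4,5)
    t=3.3646 [y] (4,6)
    t=4.3999 [y] (4,7) — stop
  → r_2 = 4.3999
beam 3: φ=-45°, α=120°
  cosα=-0.5000 sinα=0.8660 | (3,2) | tMaxX 1.3600 tMaxY 0.2887 | tΔX 2.0000 tΔY 1.1547
    t=0.2887 [y] (3,3)
    t=1.3600 [x] (2,3)
    t=1.4434 [y] (2,4)
    t=2.5981 [y] (2,5)
    t=3.3600 [x] (1,5)
    t=3.7528 [y] (1,6)
    t=4.9075 [y] (1,7) — stop
  → r_3 = 4.9075
beam 4: φ=0°, α=165°
  cosα=-0.9659 sinα=0.2588 | (3,2) | tMaxX 0.7040 tMaxY 0.9659 | tΔX 1.0353 tΔY 3.8637
    t=0.7040 [x] (2,2)
    t=0.9659 [y] (2,3)
    t=1.7393 [x] (1,3)
    t=2.7745 [x] (0,3) — stop
  → r_4 = 2.7745
beam 5: φ=45°, α=210°
  cosα=-0.8660 sinα=-0.5000 | (3,2) | tMaxX 0.7852 tMaxY 1.5000 | tΔX 1.1547 tΔY 2.0000
    t=0.7852 [x] (2,2)
    t=1.5000 [y] (2,1) — stop
  → r_5 = 1.5000
beam 6: φ=90°, α=255°
  cosα=-0.2588 sinα=-0.9659 | (3,2) | tMaxX 2.6273 tMaxY 0.7765 | tΔX 3.8637 tΔY 1.0353
    t=0.7765 [y] (3,1)
    t=1.8117 [y] (3,0) — stop
  → r_6 = 1.8117
beam 7: φ=135°, α=300°
  cosα=0.5000 sinα=-0.8660 | (3,2) | tMaxX 0.6400 tMaxY 0.8660 | tΔX 2.0000 tΔY 1.1547
    t=0.6400 [x] (4,2)
    t=0.8660 [y] (4,1)
    t=2.0207 [y] (4,0) — stop
  → r_7 = 2.0207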